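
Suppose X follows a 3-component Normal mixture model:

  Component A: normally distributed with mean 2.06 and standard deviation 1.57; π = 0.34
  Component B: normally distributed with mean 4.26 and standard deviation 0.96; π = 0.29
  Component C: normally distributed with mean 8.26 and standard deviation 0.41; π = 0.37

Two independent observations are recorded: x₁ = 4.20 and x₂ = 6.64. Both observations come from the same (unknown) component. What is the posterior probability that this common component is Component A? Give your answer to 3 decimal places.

The responsibility of component k is P(Z=k) f_k(x) divided by Σ_j P(Z=j) f_j(x).
Since both observations come from the same component, the likelihood for component k is f_k(x₁)·f_k(x₂).
  f_A = [(1/(1.57·√(2π)))·exp(−(4.20−2.06)²/(2·1.57²)) = 0.254103·exp(-0.92896) = 0.100361] × [0.00360644] = 0.000361947
  f_B = [(1/(0.96·√(2π)))·exp(−(4.20−4.26)²/(2·0.96²)) = 0.415565·exp(-0.00195) = 0.414754] × [0.0192306] = 0.00797599
  f_C = [(1/(0.41·√(2π)))·exp(−(4.20−8.26)²/(2·0.41²)) = 0.973030·exp(-49.02915) = 4.95493e-22] × [0.000396273] = 1.9635e-25
Prior × likelihood for each component:
  P(Z=A)·f_A = 0.34 × 0.000361947 = 0.000123062
  P(Z=B)·f_B = 0.29 × 0.00797599 = 0.00231304
  P(Z=C)·f_C = 0.37 × 1.9635e-25 = 7.26496e-26
Marginal: 0.000123062 + 0.00231304 + 7.26496e-26 = 0.0024361
Responsibility of Component A: 0.000123062 / 0.0024361 ≈ 0.051

0.051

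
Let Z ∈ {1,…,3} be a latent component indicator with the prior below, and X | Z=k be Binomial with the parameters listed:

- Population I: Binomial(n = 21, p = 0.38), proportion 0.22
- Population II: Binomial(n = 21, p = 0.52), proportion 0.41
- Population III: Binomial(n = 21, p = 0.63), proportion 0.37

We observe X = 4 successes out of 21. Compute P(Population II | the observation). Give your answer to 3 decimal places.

0.078

Apply Bayes' rule: the posterior for each component is proportional to its prior times its likelihood at x.
Component likelihoods at x = 4 successes out of 21:
  p_I = C(21,4)·0.38^4·0.62^17 = 5985·0.0208514·0.000295569 = 0.0368856
  p_II = C(21,4)·0.52^4·0.48^17 = 5985·0.0731162·3.81154e-06 = 0.00166793
  p_III = C(21,4)·0.63^4·0.37^17 = 5985·0.15753·4.56488e-08 = 4.30384e-05
Unnormalised posteriors:
  π_I·p_I = 0.22 × 0.0368856 = 0.00811484
  π_II·p_II = 0.41 × 0.00166793 = 0.000683852
  π_III·p_III = 0.37 × 4.30384e-05 = 1.59242e-05
Evidence: 0.00811484 + 0.000683852 + 1.59242e-05 = 0.00881462
P(Population II | 4 successes out of 21) = 0.000683852 / 0.00881462 ≈ 0.078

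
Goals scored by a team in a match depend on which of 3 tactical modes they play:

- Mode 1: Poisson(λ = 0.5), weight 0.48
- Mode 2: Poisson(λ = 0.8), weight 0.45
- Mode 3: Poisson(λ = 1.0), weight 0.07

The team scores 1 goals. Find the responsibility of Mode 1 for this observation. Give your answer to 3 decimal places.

Posterior ∝ prior × likelihood, so P(k | x) ∝ π_k f_k(x); normalise over all components.
Component likelihoods at x = 1 goals:
  L_1 = 0.303265
  L_2 = 0.359463
  L_3 = 0.367879
Weight by the priors:
  π_1·L_1 = 0.48 × 0.303265 = 0.145567
  π_2·L_2 = 0.45 × 0.359463 = 0.161758
  π_3·L_3 = 0.07 × 0.367879 = 0.0257516
Marginal: 0.145567 + 0.161758 + 0.0257516 = 0.333077
Responsibility of Mode 1: 0.145567 / 0.333077 ≈ 0.437

0.437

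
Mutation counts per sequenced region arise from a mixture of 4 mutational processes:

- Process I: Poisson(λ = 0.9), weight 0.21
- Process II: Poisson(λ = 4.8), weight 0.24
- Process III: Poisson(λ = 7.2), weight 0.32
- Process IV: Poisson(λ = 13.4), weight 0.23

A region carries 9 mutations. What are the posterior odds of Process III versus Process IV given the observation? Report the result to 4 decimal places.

2.5592

Only the two components matter; the odds are (w_i f_i(x)) / (w_j f_j(x)).
Poisson probabilities:
  L_I = e^(−0.9)·0.9^9/9! = 4.34065e-07
  L_II = e^(−4.8)·4.8^9/9! = 0.0306757
  L_III = e^(−7.2)·7.2^9/9! = 0.106982
  L_IV = e^(−13.4)·13.4^9/9! = 0.0581613
Odds = (0.32/0.23) × (0.106982/0.0581613) = 1.3913 × 1.8394 ≈ 2.5592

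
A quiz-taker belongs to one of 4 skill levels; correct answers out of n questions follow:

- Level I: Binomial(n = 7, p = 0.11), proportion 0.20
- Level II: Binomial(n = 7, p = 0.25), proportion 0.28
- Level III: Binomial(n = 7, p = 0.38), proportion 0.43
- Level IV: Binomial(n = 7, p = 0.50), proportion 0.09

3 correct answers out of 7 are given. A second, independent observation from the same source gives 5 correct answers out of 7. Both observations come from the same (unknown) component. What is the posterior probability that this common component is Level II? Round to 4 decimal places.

0.0451

Apply Bayes' rule: the posterior for each component is proportional to its prior times its likelihood at x.
Since both observations come from the same component, the likelihood for component k is f_k(x₁)·f_k(x₂).
  f_I = [0.0292285] × [0.000267894] = 7.83013e-06
  f_II = [0.173035] × [0.0115356] = 0.00199607
  f_III = [0.283782] × [0.0639618] = 0.0181512
  f_IV = [0.273438] × [0.164062] = 0.0448608
Unnormalised posteriors:
  w_I·f_I = 0.20 × 7.83013e-06 = 1.56603e-06
  w_II·f_II = 0.28 × 0.00199607 = 0.000558899
  w_III·f_III = 0.43 × 0.0181512 = 0.00780503
  w_IV·f_IV = 0.09 × 0.0448608 = 0.00403748
Marginal: 1.56603e-06 + 0.000558899 + 0.00780503 + 0.00403748 = 0.012403
P(Level II | x₁,x₂) ≈ 0.0451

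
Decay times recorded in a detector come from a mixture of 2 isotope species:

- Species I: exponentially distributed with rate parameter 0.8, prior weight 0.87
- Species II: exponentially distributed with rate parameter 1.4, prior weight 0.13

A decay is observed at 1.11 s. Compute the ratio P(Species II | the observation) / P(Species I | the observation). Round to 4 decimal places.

0.1343

The posterior odds equal the prior odds times the likelihood ratio: (π_i/π_j)·(f_i(x)/f_j(x)).
Evaluate each component's likelihood at the observed value:
  f_I = 0.329182
  f_II = 0.295961
Odds = (0.13/0.87) × (0.295961/0.329182) = 0.149425 × 0.899079 ≈ 0.1343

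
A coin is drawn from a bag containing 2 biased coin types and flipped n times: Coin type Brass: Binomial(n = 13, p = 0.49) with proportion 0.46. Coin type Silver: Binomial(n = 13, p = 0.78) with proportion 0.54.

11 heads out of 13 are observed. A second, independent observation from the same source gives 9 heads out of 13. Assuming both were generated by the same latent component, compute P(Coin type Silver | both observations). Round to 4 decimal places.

Posterior ∝ prior × likelihood, so P(k | x) ∝ π_k f_k(x); normalise over all components.
Since both observations come from the same component, the likelihood for component k is f_k(x₁)·f_k(x₂).
  f_Brass = [0.00793217] × [0.0787683] = 0.000624803
  f_Silver = [0.24546] × [0.178998] = 0.0439368
Prior × likelihood for each component:
  π_Brass·f_Brass = 0.46 × 0.000624803 = 0.00028741
  π_Silver·f_Silver = 0.54 × 0.0439368 = 0.0237259
Evidence: 0.00028741 + 0.0237259 = 0.0240133
P(Coin type Silver | x) = 0.0237259 / 0.0240133 ≈ 0.9880

0.9880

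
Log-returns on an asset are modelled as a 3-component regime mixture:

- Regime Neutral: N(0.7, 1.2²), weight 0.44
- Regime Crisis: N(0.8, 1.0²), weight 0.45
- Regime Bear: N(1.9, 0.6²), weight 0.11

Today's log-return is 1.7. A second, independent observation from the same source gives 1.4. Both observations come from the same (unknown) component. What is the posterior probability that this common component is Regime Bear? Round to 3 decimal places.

P(component k | x) = P(Z=k)·f_k(x) / marginal(x), where marginal(x) = Σ_j P(Z=j)·f_j(x).
Since both observations come from the same component, the likelihood for component k is f_k(x₁)·f_k(x₂).
  p_Neutral = [0.234927] × [0.280439] = 0.0658826
  p_Crisis = [0.266085] × [0.333225] = 0.0886662
  p_Bear = [0.628972] × [0.469853] = 0.295524
Multiply by the mixture weights:
  P(Z=Neutral)·p_Neutral = 0.44 × 0.0658826 = 0.0289883
  P(Z=Crisis)·p_Crisis = 0.45 × 0.0886662 = 0.0398998
  P(Z=Bear)·p_Bear = 0.11 × 0.295524 = 0.0325077
Normaliser: 0.0289883 + 0.0398998 + 0.0325077 = 0.101396
Responsibility of Regime Bear: 0.0325077 / 0.101396 ≈ 0.321

0.321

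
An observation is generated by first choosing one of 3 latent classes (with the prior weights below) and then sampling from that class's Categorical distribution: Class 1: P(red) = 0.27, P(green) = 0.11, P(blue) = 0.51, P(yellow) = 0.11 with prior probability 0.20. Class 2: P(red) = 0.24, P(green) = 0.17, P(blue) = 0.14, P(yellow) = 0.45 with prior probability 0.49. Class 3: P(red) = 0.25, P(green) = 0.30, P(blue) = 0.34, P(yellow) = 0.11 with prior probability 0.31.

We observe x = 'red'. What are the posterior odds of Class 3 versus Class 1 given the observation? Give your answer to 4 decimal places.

1.4352

Only the two components matter; the odds are (π_i f_i(x)) / (π_j f_j(x)).
Evaluate each component's likelihood at the observed value:
  L_1 = 0.27
  L_2 = 0.24
  L_3 = 0.25
Odds = (0.31/0.20) × (0.25/0.27) = 1.55 × 0.925926 ≈ 1.4352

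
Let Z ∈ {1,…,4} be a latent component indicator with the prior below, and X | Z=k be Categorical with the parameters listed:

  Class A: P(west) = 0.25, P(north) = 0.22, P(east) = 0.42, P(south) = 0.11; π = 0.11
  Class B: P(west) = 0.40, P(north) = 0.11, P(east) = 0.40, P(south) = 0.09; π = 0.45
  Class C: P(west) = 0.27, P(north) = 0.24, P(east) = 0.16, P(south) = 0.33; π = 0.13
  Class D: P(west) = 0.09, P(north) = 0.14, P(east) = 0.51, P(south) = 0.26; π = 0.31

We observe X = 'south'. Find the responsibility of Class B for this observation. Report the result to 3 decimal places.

0.230

Posterior ∝ prior × likelihood, so P(k | x) ∝ P(Z=k) f_k(x); normalise over all components.
Categorical probabilities:
  f_A = 0.11
  f_B = 0.09
  f_C = 0.33
  f_D = 0.26
Weight by the priors:
  P(Z=A)·f_A = 0.11 × 0.11 = 0.0121
  P(Z=B)·f_B = 0.45 × 0.09 = 0.0405
  P(Z=C)·f_C = 0.13 × 0.33 = 0.0429
  P(Z=D)·f_D = 0.31 × 0.26 = 0.0806
Marginal: 0.0121 + 0.0405 + 0.0429 + 0.0806 = 0.1761
P(Class B | 'south') = 0.0405 / 0.1761 ≈ 0.230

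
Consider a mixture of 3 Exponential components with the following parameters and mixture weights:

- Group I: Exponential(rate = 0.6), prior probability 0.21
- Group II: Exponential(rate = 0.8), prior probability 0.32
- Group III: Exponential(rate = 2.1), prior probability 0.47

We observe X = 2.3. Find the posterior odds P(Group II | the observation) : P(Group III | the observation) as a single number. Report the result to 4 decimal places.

Since P(k|x) ∝ π_k f_k(x), the posterior odds are π_i f_i(x) / (π_j f_j(x)).
Exponential densities:
  p_I = 0.6·e^(−0.6·2.3) = 0.6·e^(−1.3800) = 0.150947
  p_II = 0.8·e^(−0.8·2.3) = 0.8·e^(−1.8400) = 0.127054
  p_III = 2.1·e^(−2.1·2.3) = 2.1·e^(−4.8300) = 0.0167717
Posterior odds = (π_II·p_II) / (π_III·p_III) = (0.32·0.127054) / (0.47·0.0167717) = 0.0406573 / 0.0078827 ≈ 5.1578

5.1578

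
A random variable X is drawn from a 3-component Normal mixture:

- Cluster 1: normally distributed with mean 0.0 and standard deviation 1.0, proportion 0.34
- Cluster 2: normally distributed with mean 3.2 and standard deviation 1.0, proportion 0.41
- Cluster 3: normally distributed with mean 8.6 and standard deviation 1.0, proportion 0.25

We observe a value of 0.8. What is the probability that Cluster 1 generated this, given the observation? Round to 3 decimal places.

0.915

The responsibility of component k is w_k f_k(x) divided by Σ_j w_j f_j(x).
Evaluate each component's likelihood at the observed value:
  f_1 = (1/(1.0·√(2π)))·exp(−(0.8−0.0)²/(2·1.0²)) = 0.398942·exp(-0.32000) = 0.289692
  f_2 = (1/(1.0·√(2π)))·exp(−(0.8−3.2)²/(2·1.0²)) = 0.398942·exp(-2.88000) = 0.0223945
  f_3 = (1/(1.0·√(2π)))·exp(−(0.8−8.6)²/(2·1.0²)) = 0.398942·exp(-30.42000) = 2.45286e-14
Weight by the priors:
  w_1·f_1 = 0.34 × 0.289692 = 0.0984951
  w_2·f_2 = 0.41 × 0.0223945 = 0.00918176
  w_3·f_3 = 0.25 × 2.45286e-14 = 6.13214e-15
Evidence: 0.0984951 + 0.00918176 + 6.13214e-15 = 0.107677
P(Cluster 1 | 0.8) = 0.0984951 / 0.107677 ≈ 0.915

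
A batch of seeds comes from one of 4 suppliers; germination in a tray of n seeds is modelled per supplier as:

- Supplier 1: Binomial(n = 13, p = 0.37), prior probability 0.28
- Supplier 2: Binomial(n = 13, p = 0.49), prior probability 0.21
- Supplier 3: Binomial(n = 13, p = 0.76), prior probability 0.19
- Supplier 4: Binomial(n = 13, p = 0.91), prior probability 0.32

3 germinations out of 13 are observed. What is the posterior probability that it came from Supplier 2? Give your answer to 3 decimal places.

Apply Bayes' rule: the posterior for each component is proportional to its prior times its likelihood at x.
Evaluate each component's likelihood at the observed value:
  f_1 = 0.142684
  f_2 = 0.0400549
  f_3 = 7.96011e-05
  f_4 = 7.51476e-09
Weight by the priors:
  w_1·f_1 = 0.28 × 0.142684 = 0.0399517
  w_2·f_2 = 0.21 × 0.0400549 = 0.00841154
  w_3·f_3 = 0.19 × 7.96011e-05 = 1.51242e-05
  w_4·f_4 = 0.32 × 7.51476e-09 = 2.40472e-09
Normaliser: 0.0399517 + 0.00841154 + 1.51242e-05 + 2.40472e-09 = 0.0483783
P(Supplier 2 | the observation) ≈ 0.174

0.174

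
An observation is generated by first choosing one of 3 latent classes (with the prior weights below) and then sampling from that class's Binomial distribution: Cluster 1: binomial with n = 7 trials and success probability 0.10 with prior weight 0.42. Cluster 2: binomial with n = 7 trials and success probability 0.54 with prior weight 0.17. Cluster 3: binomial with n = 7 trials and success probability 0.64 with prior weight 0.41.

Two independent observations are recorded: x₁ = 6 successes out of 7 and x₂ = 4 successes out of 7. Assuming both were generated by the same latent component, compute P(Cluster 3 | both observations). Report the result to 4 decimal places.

P(component k | x) = π_k·f_k(x) / marginal(x), where marginal(x) = Σ_j π_j·f_j(x).
Since both observations come from the same component, the likelihood for component k is f_k(x₁)·f_k(x₂).
  p_1 = [C(7,6)·0.10^6·0.90^1 = 7·1e-06·0.9 = 6.3e-06] × [0.0025515] = 1.60745e-08
  p_2 = [C(7,6)·0.54^6·0.46^1 = 7·0.0247949·0.46 = 0.0798396] × [0.289679] = 0.0231278
  p_3 = [C(7,6)·0.64^6·0.36^1 = 7·0.0687195·0.36 = 0.173173] × [0.273965] = 0.0474434
Prior × likelihood for each component:
  π_1·p_1 = 0.42 × 1.60745e-08 = 6.75127e-09
  π_2·p_2 = 0.17 × 0.0231278 = 0.00393173
  π_3·p_3 = 0.41 × 0.0474434 = 0.0194518
Marginal: 6.75127e-09 + 0.00393173 + 0.0194518 = 0.0233835
So the posterior for Cluster 3 is 0.0194518 / 0.0233835 ≈ 0.8319.

0.8319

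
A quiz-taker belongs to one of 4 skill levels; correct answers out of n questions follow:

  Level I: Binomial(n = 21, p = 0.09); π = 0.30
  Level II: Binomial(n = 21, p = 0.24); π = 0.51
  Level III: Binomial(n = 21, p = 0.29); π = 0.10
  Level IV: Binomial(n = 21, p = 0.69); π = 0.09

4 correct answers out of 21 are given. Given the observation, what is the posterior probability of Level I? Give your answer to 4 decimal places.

0.1802

By Bayes' theorem, P(k | x) = P(Z=k) f_k(x) / Σ_j P(Z=j) f_j(x).
Evaluate each component's likelihood at the observed value:
  L_I = C(21,4)·0.09^4·0.91^17 = 5985·6.561e-05·0.201235 = 0.0790202
  L_II = C(21,4)·0.24^4·0.76^17 = 5985·0.00331776·0.00941523 = 0.186956
  L_III = C(21,4)·0.29^4·0.71^17 = 5985·0.00707281·0.00296068 = 0.125328
  L_IV = C(21,4)·0.69^4·0.31^17 = 5985·0.226671·2.25501e-09 = 3.05921e-06
Weight by the priors:
  P(Z=I)·L_I = 0.30 × 0.0790202 = 0.023706
  P(Z=II)·L_II = 0.51 × 0.186956 = 0.0953477
  P(Z=III)·L_III = 0.10 × 0.125328 = 0.0125328
  P(Z=IV)·L_IV = 0.09 × 3.05921e-06 = 2.75329e-07
Sum: 0.023706 + 0.0953477 + 0.0125328 + 2.75329e-07 = 0.131587
So the posterior for Level I is 0.023706 / 0.131587 ≈ 0.1802.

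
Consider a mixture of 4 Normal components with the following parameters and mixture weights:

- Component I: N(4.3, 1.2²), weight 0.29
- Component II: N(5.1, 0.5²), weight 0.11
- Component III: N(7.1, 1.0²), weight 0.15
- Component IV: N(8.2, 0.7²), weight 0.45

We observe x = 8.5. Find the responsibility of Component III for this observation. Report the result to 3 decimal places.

P(component k | x) = P(Z=k)·f_k(x) / marginal(x), where marginal(x) = Σ_j P(Z=j)·f_j(x).
Evaluate each component's likelihood at the observed value:
  p_I = 0.000727236
  p_II = 7.26192e-11
  p_III = 0.149727
  p_IV = 0.51991
Prior × likelihood for each component:
  P(Z=I)·p_I = 0.29 × 0.000727236 = 0.000210898
  P(Z=II)·p_II = 0.11 × 7.26192e-11 = 7.98812e-12
  P(Z=III)·p_III = 0.15 × 0.149727 = 0.0224591
  P(Z=IV)·p_IV = 0.45 × 0.51991 = 0.233959
Sum: 0.000210898 + 7.98812e-12 + 0.0224591 + 0.233959 = 0.256629
P(Component III | 8.5) ≈ 0.088

0.088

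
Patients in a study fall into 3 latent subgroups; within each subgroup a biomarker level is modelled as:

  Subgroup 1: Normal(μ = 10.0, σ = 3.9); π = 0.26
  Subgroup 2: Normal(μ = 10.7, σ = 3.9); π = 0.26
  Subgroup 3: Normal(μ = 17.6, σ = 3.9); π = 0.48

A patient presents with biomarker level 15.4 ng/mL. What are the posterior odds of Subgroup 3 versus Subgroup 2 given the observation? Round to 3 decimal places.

Only the two components matter; the odds are (P(Z=i) f_i(x)) / (P(Z=j) f_j(x)).
Evaluate each component's likelihood at the observed value:
  p_1 = (1/(3.9·√(2π)))·exp(−(15.4−10.0)²/(2·3.9²)) = 0.102293·exp(-0.95858) = 0.0392229
  p_2 = (1/(3.9·√(2π)))·exp(−(15.4−10.7)²/(2·3.9²)) = 0.102293·exp(-0.72617) = 0.0494852
  p_3 = (1/(3.9·√(2π)))·exp(−(15.4−17.6)²/(2·3.9²)) = 0.102293·exp(-0.15911) = 0.0872462
Odds = (0.48/0.26) × (0.0872462/0.0494852) = 1.84615 × 1.76308 ≈ 3.255

3.255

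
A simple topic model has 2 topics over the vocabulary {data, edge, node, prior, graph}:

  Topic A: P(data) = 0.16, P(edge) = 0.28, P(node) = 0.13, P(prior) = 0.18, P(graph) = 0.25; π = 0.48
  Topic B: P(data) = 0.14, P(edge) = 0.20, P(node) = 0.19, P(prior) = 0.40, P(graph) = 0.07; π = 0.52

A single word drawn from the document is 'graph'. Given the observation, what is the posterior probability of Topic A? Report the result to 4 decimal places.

The responsibility of component k is π_k f_k(x) divided by Σ_j π_j f_j(x).
Evaluate each component's likelihood at the observed value:
  p_A = 0.25
  p_B = 0.07
Multiply by the mixture weights:
  π_A·p_A = 0.48 × 0.25 = 0.12
  π_B·p_B = 0.52 × 0.07 = 0.0364
Normaliser: 0.12 + 0.0364 = 0.1564
P(Topic A | x) = 0.12 / 0.1564 ≈ 0.7673

0.7673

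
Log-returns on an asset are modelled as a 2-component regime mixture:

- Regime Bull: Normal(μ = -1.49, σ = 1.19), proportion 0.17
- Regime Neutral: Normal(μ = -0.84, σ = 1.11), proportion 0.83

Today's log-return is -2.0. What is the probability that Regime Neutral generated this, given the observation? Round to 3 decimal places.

0.769

P(component k | x) = π_k·f_k(x) / marginal(x), where marginal(x) = Σ_j π_j·f_j(x).
Component likelihoods at x = -2.0:
  p_Bull = (1/(1.19·√(2π)))·exp(−(-2.0−-1.49)²/(2·1.19²)) = 0.335246·exp(-0.09184) = 0.305829
  p_Neutral = (1/(1.11·√(2π)))·exp(−(-2.0−-0.84)²/(2·1.11²)) = 0.359407·exp(-0.54606) = 0.208179
Unnormalised posteriors:
  π_Bull·p_Bull = 0.17 × 0.305829 = 0.051991
  π_Neutral·p_Neutral = 0.83 × 0.208179 = 0.172788
Marginal: 0.051991 + 0.172788 = 0.224779
Responsibility of Regime Neutral: 0.172788 / 0.224779 ≈ 0.769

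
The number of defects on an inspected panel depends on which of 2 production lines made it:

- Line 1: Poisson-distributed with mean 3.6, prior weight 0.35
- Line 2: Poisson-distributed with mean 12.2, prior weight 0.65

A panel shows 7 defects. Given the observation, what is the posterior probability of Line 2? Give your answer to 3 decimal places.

P(component k | x) = π_k·f_k(x) / marginal(x), where marginal(x) = Σ_j π_j·f_j(x).
Evaluate each component's likelihood at the observed value:
  L_1 = 0.0424841
  L_2 = 0.0401509
Unnormalised posteriors:
  π_1·L_1 = 0.35 × 0.0424841 = 0.0148694
  π_2·L_2 = 0.65 × 0.0401509 = 0.0260981
Normaliser: 0.0148694 + 0.0260981 = 0.0409676
Responsibility of Line 2: 0.0260981 / 0.0409676 ≈ 0.637

0.637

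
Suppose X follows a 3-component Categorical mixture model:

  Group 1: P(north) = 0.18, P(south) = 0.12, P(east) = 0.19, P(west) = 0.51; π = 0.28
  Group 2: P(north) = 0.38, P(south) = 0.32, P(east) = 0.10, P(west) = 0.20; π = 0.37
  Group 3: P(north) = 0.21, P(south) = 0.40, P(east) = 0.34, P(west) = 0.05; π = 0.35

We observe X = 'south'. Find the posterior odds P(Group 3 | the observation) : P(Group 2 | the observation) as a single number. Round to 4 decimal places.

Only the two components matter; the odds are (π_i f_i(x)) / (π_j f_j(x)).
Evaluate each component's likelihood at the observed value:
  L_1 = P(south | comp) = 0.12
  L_2 = P(south | comp) = 0.32
  L_3 = P(south | comp) = 0.40
Odds = (0.35/0.37) × (0.4/0.32) = 0.945946 × 1.25 ≈ 1.1824

1.1824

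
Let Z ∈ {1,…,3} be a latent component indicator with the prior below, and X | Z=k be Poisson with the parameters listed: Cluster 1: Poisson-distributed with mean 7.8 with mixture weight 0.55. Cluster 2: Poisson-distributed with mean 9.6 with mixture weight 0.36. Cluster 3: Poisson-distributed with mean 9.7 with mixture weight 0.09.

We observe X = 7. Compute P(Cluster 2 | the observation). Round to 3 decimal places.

The responsibility of component k is π_k f_k(x) divided by Σ_j π_j f_j(x).
Component likelihoods at x = 7:
  p_1 = e^(−7.8)·7.8^7/7! = 0.142802
  p_2 = e^(−9.6)·9.6^7/7! = 0.100981
  p_3 = e^(−9.7)·9.7^7/7! = 0.0982461
Weight by the priors:
  π_1·p_1 = 0.55 × 0.142802 = 0.0785412
  π_2·p_2 = 0.36 × 0.100981 = 0.0363533
  π_3·p_3 = 0.09 × 0.0982461 = 0.00884215
Normaliser: 0.0785412 + 0.0363533 + 0.00884215 = 0.123737
P(Cluster 2 | x) ≈ 0.294

0.294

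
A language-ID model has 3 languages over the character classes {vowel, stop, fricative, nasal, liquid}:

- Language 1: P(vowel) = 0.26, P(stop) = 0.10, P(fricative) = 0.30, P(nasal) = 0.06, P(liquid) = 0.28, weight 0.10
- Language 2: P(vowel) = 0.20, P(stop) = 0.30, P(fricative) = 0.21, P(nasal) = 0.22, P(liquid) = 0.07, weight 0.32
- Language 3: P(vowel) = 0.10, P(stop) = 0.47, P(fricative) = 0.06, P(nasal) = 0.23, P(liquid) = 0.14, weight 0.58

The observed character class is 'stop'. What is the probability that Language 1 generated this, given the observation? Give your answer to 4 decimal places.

0.0264

By Bayes' theorem, P(k | x) = P(Z=k) f_k(x) / Σ_j P(Z=j) f_j(x).
Component likelihoods at x = 'stop':
  f_1 = P(stop | comp) = 0.10
  f_2 = P(stop | comp) = 0.30
  f_3 = P(stop | comp) = 0.47
Prior × likelihood for each component:
  P(Z=1)·f_1 = 0.10 × 0.1 = 0.01
  P(Z=2)·f_2 = 0.32 × 0.3 = 0.096
  P(Z=3)·f_3 = 0.58 × 0.47 = 0.2726
Normaliser: 0.01 + 0.096 + 0.2726 = 0.3786
P(Language 1 | 'stop') = 0.01 / 0.3786 ≈ 0.0264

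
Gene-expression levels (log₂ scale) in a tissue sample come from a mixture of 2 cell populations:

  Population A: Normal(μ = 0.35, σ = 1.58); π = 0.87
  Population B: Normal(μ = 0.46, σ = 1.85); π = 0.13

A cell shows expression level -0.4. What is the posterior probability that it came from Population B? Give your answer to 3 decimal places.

0.114

P(component k | x) = π_k·f_k(x) / marginal(x), where marginal(x) = Σ_j π_j·f_j(x).
Component likelihoods at x = -0.4:
  p_A = (1/(1.58·√(2π)))·exp(−(-0.4−0.35)²/(2·1.58²)) = 0.252495·exp(-0.11266) = 0.225592
  p_B = (1/(1.85·√(2π)))·exp(−(-0.4−0.46)²/(2·1.85²)) = 0.215644·exp(-0.10805) = 0.193559
Prior × likelihood for each component:
  π_A·p_A = 0.87 × 0.225592 = 0.196265
  π_B·p_B = 0.13 × 0.193559 = 0.0251626
Denominator: 0.196265 + 0.0251626 = 0.221428
P(Population B | data) ≈ 0.114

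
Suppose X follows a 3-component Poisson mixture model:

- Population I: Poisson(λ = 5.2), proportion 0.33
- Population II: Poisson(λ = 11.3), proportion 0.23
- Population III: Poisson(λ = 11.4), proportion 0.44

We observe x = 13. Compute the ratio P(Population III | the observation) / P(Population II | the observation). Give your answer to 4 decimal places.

1.9411

Since P(k|x) ∝ w_k f_k(x), the posterior odds are w_i f_i(x) / (w_j f_j(x)).
Evaluate each component's likelihood at the observed value:
  p_I = e^(−5.2)·5.2^13/13! = 0.00180066
  p_II = e^(−11.3)·11.3^13/13! = 0.0973222
  p_III = e^(−11.4)·11.4^13/13! = 0.0987474
Odds = (0.44/0.23) × (0.0987474/0.0973222) = 1.91304 × 1.01464 ≈ 1.9411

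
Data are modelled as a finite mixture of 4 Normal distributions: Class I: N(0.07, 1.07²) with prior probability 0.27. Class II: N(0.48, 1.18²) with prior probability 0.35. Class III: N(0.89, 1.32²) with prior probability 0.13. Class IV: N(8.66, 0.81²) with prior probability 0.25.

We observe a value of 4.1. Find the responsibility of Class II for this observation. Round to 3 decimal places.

P(component k | x) = π_k·f_k(x) / marginal(x), where marginal(x) = Σ_j π_j·f_j(x).
Component likelihoods at x = 4.1:
  f_I = 0.000309884
  f_II = 0.00305755
  f_III = 0.0157103
  f_IV = 6.46303e-08
Weight by the priors:
  π_I·f_I = 0.27 × 0.000309884 = 8.36687e-05
  π_II·f_II = 0.35 × 0.00305755 = 0.00107014
  π_III·f_III = 0.13 × 0.0157103 = 0.00204234
  π_IV·f_IV = 0.25 × 6.46303e-08 = 1.61576e-08
Evidence: 8.36687e-05 + 0.00107014 + 0.00204234 + 1.61576e-08 = 0.00319616
Responsibility of Class II: 0.00107014 / 0.00319616 ≈ 0.335

0.335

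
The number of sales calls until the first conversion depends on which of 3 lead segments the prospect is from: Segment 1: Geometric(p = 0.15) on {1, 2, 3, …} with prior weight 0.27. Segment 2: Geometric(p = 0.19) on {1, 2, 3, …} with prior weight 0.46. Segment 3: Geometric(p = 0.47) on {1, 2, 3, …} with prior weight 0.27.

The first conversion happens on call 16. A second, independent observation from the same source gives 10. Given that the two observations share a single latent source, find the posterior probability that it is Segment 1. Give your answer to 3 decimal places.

0.538

P(component k | x) = π_k·f_k(x) / marginal(x), where marginal(x) = Σ_j π_j·f_j(x).
Since both observations come from the same component, the likelihood for component k is f_k(x₁)·f_k(x₂).
  f_1 = [0.15·(1−0.15)^15 = 0.15·0.0873542 = 0.0131031] × [0.0347425] = 0.000455236
  f_2 = [0.19·(1−0.19)^15 = 0.19·0.0423912 = 0.00805432] × [0.028518] = 0.000229693
  f_3 = [0.47·(1−0.47)^15 = 0.47·7.31372e-05 = 3.43745e-05] × [0.00155089] = 5.3311e-08
Prior × likelihood for each component:
  π_1·f_1 = 0.27 × 0.000455236 = 0.000122914
  π_2·f_2 = 0.46 × 0.000229693 = 0.000105659
  π_3·f_3 = 0.27 × 5.3311e-08 = 1.4394e-08
Evidence: 0.000122914 + 0.000105659 + 1.4394e-08 = 0.000228587
P(Segment 1 | x₁,x₂) ≈ 0.538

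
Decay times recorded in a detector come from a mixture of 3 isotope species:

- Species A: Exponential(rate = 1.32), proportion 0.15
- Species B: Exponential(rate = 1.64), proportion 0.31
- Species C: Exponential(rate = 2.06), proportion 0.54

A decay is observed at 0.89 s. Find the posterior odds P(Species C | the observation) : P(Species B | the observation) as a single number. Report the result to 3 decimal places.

Posterior odds = (π_i f_i(x)) / (π_j f_j(x)); the normalising sum cancels.
Evaluate each component's likelihood at the observed value:
  f_A = 1.32·e^(−1.32·0.89) = 1.32·e^(−1.1748) = 0.407723
  f_B = 1.64·e^(−1.64·0.89) = 1.64·e^(−1.4596) = 0.38102
  f_C = 2.06·e^(−2.06·0.89) = 2.06·e^(−1.8334) = 0.32933
Posterior odds = (π_C·f_C) / (π_B·f_B) = (0.54·0.32933) / (0.31·0.38102) = 0.177838 / 0.118116 ≈ 1.506

1.506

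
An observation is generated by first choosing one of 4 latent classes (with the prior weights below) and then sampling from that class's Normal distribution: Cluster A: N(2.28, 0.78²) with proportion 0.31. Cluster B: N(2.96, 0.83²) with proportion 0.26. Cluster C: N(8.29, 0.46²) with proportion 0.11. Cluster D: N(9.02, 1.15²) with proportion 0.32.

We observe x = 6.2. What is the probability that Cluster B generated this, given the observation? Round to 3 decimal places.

0.011

Posterior ∝ prior × likelihood, so P(k | x) ∝ P(Z=k) f_k(x); normalise over all components.
Evaluate each component's likelihood at the observed value:
  f_A = (1/(0.78·√(2π)))·exp(−(6.2−2.28)²/(2·0.78²)) = 0.511464·exp(-12.62853) = 1.67615e-06
  f_B = (1/(0.83·√(2π)))·exp(−(6.2−2.96)²/(2·0.83²)) = 0.480653·exp(-7.61910) = 0.000235992
  f_C = (1/(0.46·√(2π)))·exp(−(6.2−8.29)²/(2·0.46²)) = 0.867266·exp(-10.32160) = 2.85456e-05
  f_D = (1/(1.15·√(2π)))·exp(−(6.2−9.02)²/(2·1.15²)) = 0.346906·exp(-3.00658) = 0.0171582
Multiply by the mixture weights:
  P(Z=A)·f_A = 0.31 × 1.67615e-06 = 5.19607e-07
  P(Z=B)·f_B = 0.26 × 0.000235992 = 6.1358e-05
  P(Z=C)·f_C = 0.11 × 2.85456e-05 = 3.14002e-06
  P(Z=D)·f_D = 0.32 × 0.0171582 = 0.00549062
Evidence: 5.19607e-07 + 6.1358e-05 + 3.14002e-06 + 0.00549062 = 0.00555564
P(Cluster B | the observation) ≈ 0.011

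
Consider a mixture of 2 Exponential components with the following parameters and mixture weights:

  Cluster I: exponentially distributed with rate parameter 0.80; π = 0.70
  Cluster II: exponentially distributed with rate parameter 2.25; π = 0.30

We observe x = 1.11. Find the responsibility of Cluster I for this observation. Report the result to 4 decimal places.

0.8058

The responsibility of component k is π_k f_k(x) divided by Σ_j π_j f_j(x).
Evaluate each component's likelihood at the observed value:
  L_I = 0.80·e^(−0.80·1.11) = 0.80·e^(−0.8880) = 0.329182
  L_II = 2.25·e^(−2.25·1.11) = 2.25·e^(−2.4975) = 0.185154
Prior × likelihood for each component:
  π_I·L_I = 0.70 × 0.329182 = 0.230428
  π_II·L_II = 0.30 × 0.185154 = 0.0555461
Evidence: 0.230428 + 0.0555461 = 0.285974
Responsibility of Cluster I: 0.230428 / 0.285974 ≈ 0.8058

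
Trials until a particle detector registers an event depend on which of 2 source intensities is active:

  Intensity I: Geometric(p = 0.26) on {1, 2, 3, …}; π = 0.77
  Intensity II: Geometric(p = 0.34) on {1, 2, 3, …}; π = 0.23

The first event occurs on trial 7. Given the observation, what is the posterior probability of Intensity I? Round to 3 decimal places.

P(component k | x) = π_k·f_k(x) / marginal(x), where marginal(x) = Σ_j π_j·f_j(x).
Evaluate each component's likelihood at the observed value:
  L_I = 0.26·(1−0.26)^6 = 0.26·0.164206 = 0.0426937
  L_II = 0.34·(1−0.34)^6 = 0.34·0.082654 = 0.0281023
Prior × likelihood for each component:
  π_I·L_I = 0.77 × 0.0426937 = 0.0328741
  π_II·L_II = 0.23 × 0.0281023 = 0.00646354
Sum: 0.0328741 + 0.00646354 = 0.0393377
P(Intensity I | data) = 0.0328741 / 0.0393377 ≈ 0.836

0.836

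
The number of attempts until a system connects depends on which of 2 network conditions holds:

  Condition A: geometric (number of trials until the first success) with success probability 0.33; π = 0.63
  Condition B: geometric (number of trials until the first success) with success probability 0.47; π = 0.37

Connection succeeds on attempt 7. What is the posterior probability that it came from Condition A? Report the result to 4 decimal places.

Posterior ∝ prior × likelihood, so P(k | x) ∝ π_k f_k(x); normalise over all components.
Component likelihoods at x = 7:
  L_A = 0.0298513
  L_B = 0.0104172
Prior × likelihood for each component:
  π_A·L_A = 0.63 × 0.0298513 = 0.0188063
  π_B·L_B = 0.37 × 0.0104172 = 0.00385438
Denominator: 0.0188063 + 0.00385438 = 0.0226607
So the posterior for Condition A is 0.0188063 / 0.0226607 ≈ 0.8299.

0.8299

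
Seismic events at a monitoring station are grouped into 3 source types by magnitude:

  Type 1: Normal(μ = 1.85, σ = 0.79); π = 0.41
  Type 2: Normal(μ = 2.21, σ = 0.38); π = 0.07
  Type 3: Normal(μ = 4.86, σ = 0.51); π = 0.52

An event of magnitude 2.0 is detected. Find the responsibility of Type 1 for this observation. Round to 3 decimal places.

0.763

Posterior ∝ prior × likelihood, so P(k | x) ∝ w_k f_k(x); normalise over all components.
Evaluate each component's likelihood at the observed value:
  p_1 = (1/(0.79·√(2π)))·exp(−(2.0−1.85)²/(2·0.79²)) = 0.504990·exp(-0.01803) = 0.495969
  p_2 = (1/(0.38·√(2π)))·exp(−(2.0−2.21)²/(2·0.38²)) = 1.049848·exp(-0.15270) = 0.901175
  p_3 = (1/(0.51·√(2π)))·exp(−(2.0−4.86)²/(2·0.51²)) = 0.782240·exp(-15.72395) = 1.16015e-07
Weight by the priors:
  w_1·p_1 = 0.41 × 0.495969 = 0.203347
  w_2·p_2 = 0.07 × 0.901175 = 0.0630823
  w_3·p_3 = 0.52 × 1.16015e-07 = 6.03278e-08
Sum: 0.203347 + 0.0630823 + 6.03278e-08 = 0.26643
Responsibility of Type 1: 0.203347 / 0.26643 ≈ 0.763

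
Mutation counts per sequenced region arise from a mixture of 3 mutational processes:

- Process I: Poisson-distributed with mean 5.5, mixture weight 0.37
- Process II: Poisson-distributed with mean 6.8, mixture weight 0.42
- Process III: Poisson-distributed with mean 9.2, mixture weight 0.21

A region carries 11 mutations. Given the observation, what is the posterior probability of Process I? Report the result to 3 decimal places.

Apply Bayes' rule: the posterior for each component is proportional to its prior times its likelihood at x.
Evaluate each component's likelihood at the observed value:
  L_I = 0.0142631
  L_II = 0.0401088
  L_III = 0.101158
Multiply by the mixture weights:
  w_I·L_I = 0.37 × 0.0142631 = 0.00527735
  w_II·L_II = 0.42 × 0.0401088 = 0.0168457
  w_III·L_III = 0.21 × 0.101158 = 0.0212432
Sum: 0.00527735 + 0.0168457 + 0.0212432 = 0.0433663
So the posterior for Process I is 0.00527735 / 0.0433663 ≈ 0.122.

0.122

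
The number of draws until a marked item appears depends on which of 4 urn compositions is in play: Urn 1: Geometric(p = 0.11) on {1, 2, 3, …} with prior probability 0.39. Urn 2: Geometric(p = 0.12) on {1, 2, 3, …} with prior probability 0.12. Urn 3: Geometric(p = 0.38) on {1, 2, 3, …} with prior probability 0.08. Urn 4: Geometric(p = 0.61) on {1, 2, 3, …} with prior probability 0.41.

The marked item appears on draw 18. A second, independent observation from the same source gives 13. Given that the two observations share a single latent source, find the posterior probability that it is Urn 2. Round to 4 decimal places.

By Bayes' theorem, P(k | x) = w_k f_k(x) / Σ_j w_j f_j(x).
Since both observations come from the same component, the likelihood for component k is f_k(x₁)·f_k(x₂).
  L_1 = [0.11·(1−0.11)^17 = 0.11·0.137921 = 0.0151713] × [0.0271689] = 0.000412188
  L_2 = [0.12·(1−0.12)^17 = 0.12·0.113817 = 0.013658] × [0.0258805] = 0.000353476
  L_3 = [0.38·(1−0.38)^17 = 0.38·0.000295569 = 0.000112316] × [0.00122598] = 1.37698e-07
  L_4 = [0.61·(1−0.61)^17 = 0.61·1.11712e-07 = 6.81441e-08] × [7.55275e-06] = 5.14675e-13
Unnormalised posteriors:
  w_1·L_1 = 0.39 × 0.000412188 = 0.000160753
  w_2·L_2 = 0.12 × 0.000353476 = 4.24171e-05
  w_3·L_3 = 0.08 × 1.37698e-07 = 1.10158e-08
  w_4·L_4 = 0.41 × 5.14675e-13 = 2.11017e-13
Marginal: 0.000160753 + 4.24171e-05 + 1.10158e-08 + 2.11017e-13 = 0.000203182
So the posterior for Urn 2 is 4.24171e-05 / 0.000203182 ≈ 0.2088.

0.2088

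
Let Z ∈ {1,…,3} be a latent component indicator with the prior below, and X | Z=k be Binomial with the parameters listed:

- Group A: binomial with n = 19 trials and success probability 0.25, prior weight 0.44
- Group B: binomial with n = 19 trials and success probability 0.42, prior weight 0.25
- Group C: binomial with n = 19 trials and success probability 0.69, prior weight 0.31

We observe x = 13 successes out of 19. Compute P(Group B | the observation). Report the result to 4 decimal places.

The responsibility of component k is w_k f_k(x) divided by Σ_j w_j f_j(x).
Binomial probabilities:
  p_A = 7.19564e-05
  p_B = 0.0130705
  p_C = 0.193504
Unnormalised posteriors:
  w_A·p_A = 0.44 × 7.19564e-05 = 3.16608e-05
  w_B·p_B = 0.25 × 0.0130705 = 0.00326761
  w_C·p_C = 0.31 × 0.193504 = 0.0599863
Denominator: 3.16608e-05 + 0.00326761 + 0.0599863 = 0.0632855
Responsibility of Group B: 0.00326761 / 0.0632855 ≈ 0.0516

0.0516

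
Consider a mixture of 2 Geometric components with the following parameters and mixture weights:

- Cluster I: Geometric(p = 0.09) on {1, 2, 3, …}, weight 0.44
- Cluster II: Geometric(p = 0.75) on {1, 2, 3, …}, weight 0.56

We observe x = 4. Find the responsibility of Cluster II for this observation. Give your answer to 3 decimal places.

By Bayes' theorem, P(k | x) = P(Z=k) f_k(x) / Σ_j P(Z=j) f_j(x).
Geometric probabilities:
  p_I = 0.09·(1−0.09)^3 = 0.09·0.753571 = 0.0678214
  p_II = 0.75·(1−0.75)^3 = 0.75·0.015625 = 0.0117188
Multiply by the mixture weights:
  P(Z=I)·p_I = 0.44 × 0.0678214 = 0.0298414
  P(Z=II)·p_II = 0.56 × 0.0117188 = 0.0065625
Denominator: 0.0298414 + 0.0065625 = 0.0364039
P(Cluster II | 4) = 0.0065625 / 0.0364039 ≈ 0.180

0.180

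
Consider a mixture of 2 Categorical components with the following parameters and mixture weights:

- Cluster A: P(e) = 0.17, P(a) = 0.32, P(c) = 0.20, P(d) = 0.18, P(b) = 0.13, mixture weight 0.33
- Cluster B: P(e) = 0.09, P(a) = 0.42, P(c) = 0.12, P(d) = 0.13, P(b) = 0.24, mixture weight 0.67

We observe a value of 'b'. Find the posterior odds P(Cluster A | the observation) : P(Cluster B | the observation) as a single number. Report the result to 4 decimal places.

0.2668

Only the two components matter; the odds are (P(Z=i) f_i(x)) / (P(Z=j) f_j(x)).
Evaluate each component's likelihood at the observed value:
  f_A = 0.13
  f_B = 0.24
Odds = (0.33/0.67) × (0.13/0.24) = 0.492537 × 0.541667 ≈ 0.2668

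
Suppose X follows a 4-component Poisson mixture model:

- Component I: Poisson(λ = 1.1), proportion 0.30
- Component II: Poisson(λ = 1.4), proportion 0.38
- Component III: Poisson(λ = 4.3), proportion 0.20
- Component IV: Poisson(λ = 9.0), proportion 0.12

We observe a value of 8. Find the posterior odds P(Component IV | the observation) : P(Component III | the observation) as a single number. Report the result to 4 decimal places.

2.0098

Only the two components matter; the odds are (π_i f_i(x)) / (π_j f_j(x)).
Evaluate each component's likelihood at the observed value:
  p_I = e^(−1.1)·1.1^8/8! = 1.76969e-05
  p_II = e^(−1.4)·1.4^8/8! = 9.02592e-05
  p_III = e^(−4.3)·4.3^8/8! = 0.0393333
  p_IV = e^(−9.0)·9.0^8/8! = 0.131756
0.0158107 / 0.00786667 ≈ 2.0098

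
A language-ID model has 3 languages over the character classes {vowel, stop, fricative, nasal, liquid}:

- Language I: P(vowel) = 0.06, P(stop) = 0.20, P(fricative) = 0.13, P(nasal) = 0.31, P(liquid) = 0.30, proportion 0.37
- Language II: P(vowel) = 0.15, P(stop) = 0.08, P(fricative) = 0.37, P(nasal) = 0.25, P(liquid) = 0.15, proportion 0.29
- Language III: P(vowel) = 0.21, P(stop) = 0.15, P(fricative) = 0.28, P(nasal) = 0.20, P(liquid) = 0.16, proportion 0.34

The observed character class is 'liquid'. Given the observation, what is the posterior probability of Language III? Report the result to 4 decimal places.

0.2604

Apply Bayes' rule: the posterior for each component is proportional to its prior times its likelihood at x.
Evaluate each component's likelihood at the observed value:
  L_I = 0.3
  L_II = 0.15
  L_III = 0.16
Multiply by the mixture weights:
  π_I·L_I = 0.37 × 0.3 = 0.111
  π_II·L_II = 0.29 × 0.15 = 0.0435
  π_III·L_III = 0.34 × 0.16 = 0.0544
Evidence: 0.111 + 0.0435 + 0.0544 = 0.2089
So the posterior for Language III is 0.0544 / 0.2089 ≈ 0.2604.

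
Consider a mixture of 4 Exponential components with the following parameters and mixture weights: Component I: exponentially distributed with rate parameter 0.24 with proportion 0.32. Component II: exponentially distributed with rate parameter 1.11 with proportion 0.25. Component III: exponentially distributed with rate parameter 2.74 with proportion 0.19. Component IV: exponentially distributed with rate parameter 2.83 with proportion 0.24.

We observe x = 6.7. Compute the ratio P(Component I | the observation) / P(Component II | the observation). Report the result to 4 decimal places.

94.1024

Since P(k|x) ∝ P(Z=k) f_k(x), the posterior odds are P(Z=i) f_i(x) / (P(Z=j) f_j(x)).
Exponential densities:
  p_I = 0.24·e^(−0.24·6.7) = 0.24·e^(−1.6080) = 0.0480691
  p_II = 1.11·e^(−1.11·6.7) = 1.11·e^(−7.4370) = 0.000653845
  p_III = 2.74·e^(−2.74·6.7) = 2.74·e^(−18.3580) = 2.91724e-08
  p_IV = 2.83·e^(−2.83·6.7) = 2.83·e^(−18.9610) = 1.64865e-08
0.0153821 / 0.000163461 ≈ 94.1024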